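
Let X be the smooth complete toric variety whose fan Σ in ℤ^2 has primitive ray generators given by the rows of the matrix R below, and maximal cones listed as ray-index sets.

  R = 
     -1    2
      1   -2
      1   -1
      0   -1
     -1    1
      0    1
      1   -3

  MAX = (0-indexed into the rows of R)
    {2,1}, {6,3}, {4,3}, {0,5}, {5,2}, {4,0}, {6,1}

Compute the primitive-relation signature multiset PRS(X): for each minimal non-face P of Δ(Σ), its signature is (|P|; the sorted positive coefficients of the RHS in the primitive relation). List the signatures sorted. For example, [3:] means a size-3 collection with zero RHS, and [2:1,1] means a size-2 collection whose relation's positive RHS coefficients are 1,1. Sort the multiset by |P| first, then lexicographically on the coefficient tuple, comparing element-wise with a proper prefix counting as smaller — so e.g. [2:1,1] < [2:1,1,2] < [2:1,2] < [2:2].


Δ(Σ) — 7 vertices, 14 min non-faces:

  • {0,1}:  v_{0} + v_{1} = 0  ⇒ sig = [2:]
  • {2,4}:  v_{2} + v_{4} = 0  ⇒ sig = [2:]
  • {3,5}:  v_{3} + v_{5} = 0  ⇒ sig = [2:]
  • {0,2}:  v_{0} + v_{2} = v_{5}  ⇒ sig = [2:1]
  • {0,3}:  v_{0} + v_{3} = v_{4}  ⇒ sig = [2:1]
  • {0,6}:  v_{0} + v_{6} = v_{3}  ⇒ sig = [2:1]
  • {1,3}:  v_{1} + v_{3} = v_{6}  ⇒ sig = [2:1]
  • {1,4}:  v_{1} + v_{4} = v_{3}  ⇒ sig = [2:1]
  • {1,5}:  v_{1} + v_{5} = v_{2}  ⇒ sig = [2:1]
  • {2,3}:  v_{2} + v_{3} = v_{1}  ⇒ sig = [2:1]
  • {4,5}:  v_{4} + v_{5} = v_{0}  ⇒ sig = [2:1]
  • {5,6}:  v_{5} + v_{6} = v_{1}  ⇒ sig = [2:1]
  • {2,6}:  v_{2} + v_{6} = 2·v_{1}  ⇒ sig = [2:2]
  • {4,6}:  v_{4} + v_{6} = 2·v_{3}  ⇒ sig = [2:2]

Signatures (|P|; sorted positive RHS coefficients), sorted:
    |P|=2: 14 collections, coeffs (), (), (), (1), (1), (1), (1), (1), (1), (1), (1), (1), (2), (2)


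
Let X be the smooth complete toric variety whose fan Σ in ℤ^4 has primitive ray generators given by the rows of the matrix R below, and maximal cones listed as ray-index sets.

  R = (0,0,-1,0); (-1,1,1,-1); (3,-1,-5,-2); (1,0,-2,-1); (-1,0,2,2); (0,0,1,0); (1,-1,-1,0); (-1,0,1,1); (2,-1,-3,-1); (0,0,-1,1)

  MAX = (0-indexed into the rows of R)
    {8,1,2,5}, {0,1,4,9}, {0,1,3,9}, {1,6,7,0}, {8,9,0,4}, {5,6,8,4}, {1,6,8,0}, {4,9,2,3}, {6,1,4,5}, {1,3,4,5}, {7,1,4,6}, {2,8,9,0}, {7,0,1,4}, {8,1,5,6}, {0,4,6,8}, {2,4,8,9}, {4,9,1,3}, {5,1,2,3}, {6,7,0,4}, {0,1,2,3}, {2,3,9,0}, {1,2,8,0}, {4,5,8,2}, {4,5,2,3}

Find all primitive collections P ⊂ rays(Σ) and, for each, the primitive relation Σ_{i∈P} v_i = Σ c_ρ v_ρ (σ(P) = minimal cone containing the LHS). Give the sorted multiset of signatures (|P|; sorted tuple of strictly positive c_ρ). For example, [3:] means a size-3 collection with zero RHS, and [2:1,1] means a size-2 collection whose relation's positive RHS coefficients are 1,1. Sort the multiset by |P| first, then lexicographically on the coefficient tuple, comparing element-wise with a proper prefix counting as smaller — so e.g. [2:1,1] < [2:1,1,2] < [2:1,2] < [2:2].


Primitive collections (18):

  P = {0,5}:  v_{0} + v_{5} = 0  so sig = [2:]
  P = {3,6}:  v_{3} + v_{6} = v_{8}  so sig = [2:1]
  P = {3,7}:  v_{3} + v_{7} = v_{0}  so sig = [2:1]
  P = {3,8}:  v_{3} + v_{8} = v_{2}  so sig = [2:1]
  P = {2,7}:  v_{2} + v_{7} = v_{0} + v_{8}  so sig = [2:1,1]
  P = {5,9}:  v_{5} + v_{9} = v_{3} + v_{4}  so sig = [2:1,1]
  P = {7,8}:  v_{7} + v_{8} = v_{0} + v_{6}  so sig = [2:1,1]
  P = {5,7}:  v_{5} + v_{7} = v_{1} + v_{4} + v_{6}  so sig = [2:1,1,1]
  P = {6,9}:  v_{6} + v_{9} = v_{0} + v_{4} + v_{8}  so sig = [2:1,1,1]
  P = {7,9}:  v_{7} + v_{9} = 2·v_{0} + v_{4}  so sig = [2:1,2]
  P = {2,6}:  v_{2} + v_{6} = 2·v_{8}  so sig = [2:2]
  P = {1,4,8}:  v_{1} + v_{4} + v_{8} = 0  so sig = [3:]
  P = {0,3,4}:  v_{0} + v_{3} + v_{4} = v_{9}  so sig = [3:1]
  P = {1,2,4}:  v_{1} + v_{2} + v_{4} = v_{3}  so sig = [3:1]
  P = {0,2,4}:  v_{0} + v_{2} + v_{4} = v_{8} + v_{9}  so sig = [3:1,1]
  P = {1,8,9}:  v_{1} + v_{8} + v_{9} = v_{0} + v_{3}  so sig = [3:1,1]
  P = {1,2,9}:  v_{1} + v_{2} + v_{9} = v_{0} + 2·v_{3}  so sig = [3:1,2]
  P = {0,1,4,6}:  v_{0} + v_{1} + v_{4} + v_{6} = v_{7}  so sig = [4:1]

Hence PRS(X_Σ) =
    [2:]
    [2:1]
    [2:1]
    [2:1]
    [2:1,1]
    [2:1,1]
    [2:1,1]
    [2:1,1,1]
    [2:1,1,1]
    [2:1,2]
    [2:2]
    [3:]
    [3:1]
    [3:1]
    [3:1,1]
    [3:1,1]
    [3:1,2]
    [4:1]


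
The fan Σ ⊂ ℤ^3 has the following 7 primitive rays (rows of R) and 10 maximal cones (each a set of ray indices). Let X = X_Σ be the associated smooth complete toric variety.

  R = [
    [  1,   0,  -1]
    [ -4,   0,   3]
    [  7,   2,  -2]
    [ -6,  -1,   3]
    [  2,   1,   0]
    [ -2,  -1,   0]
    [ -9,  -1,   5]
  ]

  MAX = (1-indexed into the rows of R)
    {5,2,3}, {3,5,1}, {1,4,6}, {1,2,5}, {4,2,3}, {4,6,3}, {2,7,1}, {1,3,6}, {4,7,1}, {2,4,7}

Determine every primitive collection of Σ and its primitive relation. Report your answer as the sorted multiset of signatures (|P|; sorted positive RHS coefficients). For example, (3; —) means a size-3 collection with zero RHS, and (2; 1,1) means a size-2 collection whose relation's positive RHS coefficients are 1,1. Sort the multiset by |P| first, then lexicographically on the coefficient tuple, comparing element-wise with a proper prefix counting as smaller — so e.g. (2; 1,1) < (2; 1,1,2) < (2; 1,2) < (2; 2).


9 collections generate NE(X_Σ); each relation:

  P={5,6}:  v_{5} + v_{6} = 0  ⟹  sig = (2; —)
  P={2,6}:  v_{2} + v_{6} = v_{4}  ⟹  sig = (2; 1)
  P={4,5}:  v_{4} + v_{5} = v_{2}  ⟹  sig = (2; 1)
  P={3,7}:  v_{3} + v_{7} = v_{2} + v_{5}  ⟹  sig = (2; 1,1)
  P={5,7}:  v_{5} + v_{7} = v_{1} + 2·v_{2}  ⟹  sig = (2; 1,2)
  P={6,7}:  v_{6} + v_{7} = v_{1} + 2·v_{4}  ⟹  sig = (2; 1,2)
  P={1,2,4}:  v_{1} + v_{2} + v_{4} = v_{7}  ⟹  sig = (3; 1)
  P={1,3,4}:  v_{1} + v_{3} + v_{4} = v_{5}  ⟹  sig = (3; 1)
  P={1,2,3}:  v_{1} + v_{2} + v_{3} = 2·v_{5}  ⟹  sig = (3; 2)

Hence PRS(X_Σ) =
    |P|=2: 6 collections, coeffs (), (1), (1), (1,1), (1,2), (1,2)
    |P|=3: 3 collections, coeffs (1), (1), (2)


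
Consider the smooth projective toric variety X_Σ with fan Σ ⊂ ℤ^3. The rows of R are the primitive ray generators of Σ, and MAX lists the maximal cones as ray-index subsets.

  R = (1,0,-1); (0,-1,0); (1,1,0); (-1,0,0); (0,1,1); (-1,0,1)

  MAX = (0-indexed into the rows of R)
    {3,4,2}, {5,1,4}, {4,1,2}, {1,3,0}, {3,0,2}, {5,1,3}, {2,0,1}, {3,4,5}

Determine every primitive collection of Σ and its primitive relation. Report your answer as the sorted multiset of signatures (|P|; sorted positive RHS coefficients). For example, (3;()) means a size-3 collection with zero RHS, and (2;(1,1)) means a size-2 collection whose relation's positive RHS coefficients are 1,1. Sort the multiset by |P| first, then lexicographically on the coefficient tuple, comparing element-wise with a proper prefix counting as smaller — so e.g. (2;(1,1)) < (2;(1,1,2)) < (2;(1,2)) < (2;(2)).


The 5 primitive collections of Σ (r=6, n=3):

  • {0,5}:  v_{0} + v_{5} = 0  ⇒ sig = (2;())
  • {0,4}:  v_{0} + v_{4} = v_{2}  ⇒ sig = (2;(1))
  • {2,5}:  v_{2} + v_{5} = v_{4}  ⇒ sig = (2;(1))
  • {1,2,3}:  v_{1} + v_{2} + v_{3} = 0  ⇒ sig = (3;())
  • {1,3,4}:  v_{1} + v_{3} + v_{4} = v_{5}  ⇒ sig = (3;(1))

Signatures (|P|; sorted positive RHS coefficients), sorted:
    |P|=2: 3 collections, coeffs (), (1), (1)
    |P|=3: 2 collections, coeffs (), (1)


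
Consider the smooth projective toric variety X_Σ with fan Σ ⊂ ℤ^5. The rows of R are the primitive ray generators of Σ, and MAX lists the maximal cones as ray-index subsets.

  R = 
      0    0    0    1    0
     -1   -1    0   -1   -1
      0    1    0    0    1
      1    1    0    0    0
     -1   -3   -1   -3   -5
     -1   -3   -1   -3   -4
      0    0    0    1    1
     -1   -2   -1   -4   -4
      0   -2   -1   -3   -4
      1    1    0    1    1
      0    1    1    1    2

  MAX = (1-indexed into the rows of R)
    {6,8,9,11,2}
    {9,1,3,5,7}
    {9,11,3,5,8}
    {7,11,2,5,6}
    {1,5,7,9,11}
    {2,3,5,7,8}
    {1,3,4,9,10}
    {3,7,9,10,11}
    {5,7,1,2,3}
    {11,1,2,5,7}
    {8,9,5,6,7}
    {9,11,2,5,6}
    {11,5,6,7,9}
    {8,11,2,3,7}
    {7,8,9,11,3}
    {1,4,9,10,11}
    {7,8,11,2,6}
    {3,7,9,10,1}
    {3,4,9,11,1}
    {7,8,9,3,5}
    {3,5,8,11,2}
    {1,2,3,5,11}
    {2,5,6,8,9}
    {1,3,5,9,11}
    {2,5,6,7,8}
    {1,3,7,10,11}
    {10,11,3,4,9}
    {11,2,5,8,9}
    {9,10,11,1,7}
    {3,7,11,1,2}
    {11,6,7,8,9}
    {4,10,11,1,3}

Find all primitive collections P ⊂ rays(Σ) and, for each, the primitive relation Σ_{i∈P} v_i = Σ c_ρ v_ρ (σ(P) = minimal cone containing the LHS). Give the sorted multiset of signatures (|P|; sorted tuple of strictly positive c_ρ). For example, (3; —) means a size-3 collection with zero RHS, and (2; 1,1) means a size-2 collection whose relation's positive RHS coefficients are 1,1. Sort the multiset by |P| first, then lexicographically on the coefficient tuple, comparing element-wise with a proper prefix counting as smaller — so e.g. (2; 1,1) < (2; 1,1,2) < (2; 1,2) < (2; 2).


|primitive collections| = 20. Relations:

  {2,10}:  v_{2} + v_{10} = 0 — sig = (2; —)
  {4,6}:  v_{4} + v_{6} = v_{9} — sig = (2; 1)
  {4,7}:  v_{4} + v_{7} = v_{10} — sig = (2; 1)
  {1,6}:  v_{1} + v_{6} = v_{5} + v_{7} — sig = (2; 1,1)
  {1,8}:  v_{1} + v_{8} = v_{3} + v_{5} — sig = (2; 1,1)
  {3,6}:  v_{3} + v_{6} = v_{7} + v_{8} — sig = (2; 1,1)
  {5,10}:  v_{5} + v_{10} = v_{1} + v_{9} — sig = (2; 1,1)
  {6,10}:  v_{6} + v_{10} = v_{7} + v_{9} — sig = (2; 1,1)
  {8,10}:  v_{8} + v_{10} = v_{3} + v_{9} — sig = (2; 1,1)
  {2,4}:  v_{2} + v_{4} = v_{1} + v_{3} + v_{9} + v_{11} — sig = (2; 1,1,1,1)
  {4,5}:  v_{4} + v_{5} = 2·v_{1} + v_{3} + 2·v_{9} + v_{11} — sig = (2; 1,1,2,2)
  {4,8}:  v_{4} + v_{8} = v_{1} + 2·v_{3} + 2·v_{9} + v_{11} — sig = (2; 1,1,2,2)
  {1,2,9}:  v_{1} + v_{2} + v_{9} = v_{5} — sig = (3; 1)
  {2,3,9}:  v_{2} + v_{3} + v_{9} = v_{8} — sig = (3; 1)
  {2,7,9}:  v_{2} + v_{7} + v_{9} = v_{6} — sig = (3; 1)
  {3,5,7,11}:  v_{3} + v_{5} + v_{7} + v_{11} = v_{2} — sig = (4; 1)
  {5,7,8,11}:  v_{5} + v_{7} + v_{8} + v_{11} = 2·v_{2} + v_{9} — sig = (4; 1,2)
  {5,6,8,11}:  v_{5} + v_{6} + v_{8} + v_{11} = 3·v_{2} + 2·v_{9} — sig = (4; 2,3)
  {1,3,7,9,11}:  v_{1} + v_{3} + v_{7} + v_{9} + v_{11} = 0 — sig = (5; —)
  {1,3,9,10,11}:  v_{1} + v_{3} + v_{9} + v_{10} + v_{11} = v_{4} — sig = (5; 1)

Signatures (|P|; sorted positive RHS coefficients), sorted:
    |P|=2: 12 collections, coeffs (), (1), (1), (1,1), (1,1), (1,1), (1,1), (1,1), (1,1), (1,1,1,1), (1,1,2,2), (1,1,2,2)
    |P|=3: 3 collections, coeffs (1), (1), (1)
    |P|=4: 3 collections, coeffs (1), (1,2), (2,3)
    |P|=5: 2 collections, coeffs (), (1)


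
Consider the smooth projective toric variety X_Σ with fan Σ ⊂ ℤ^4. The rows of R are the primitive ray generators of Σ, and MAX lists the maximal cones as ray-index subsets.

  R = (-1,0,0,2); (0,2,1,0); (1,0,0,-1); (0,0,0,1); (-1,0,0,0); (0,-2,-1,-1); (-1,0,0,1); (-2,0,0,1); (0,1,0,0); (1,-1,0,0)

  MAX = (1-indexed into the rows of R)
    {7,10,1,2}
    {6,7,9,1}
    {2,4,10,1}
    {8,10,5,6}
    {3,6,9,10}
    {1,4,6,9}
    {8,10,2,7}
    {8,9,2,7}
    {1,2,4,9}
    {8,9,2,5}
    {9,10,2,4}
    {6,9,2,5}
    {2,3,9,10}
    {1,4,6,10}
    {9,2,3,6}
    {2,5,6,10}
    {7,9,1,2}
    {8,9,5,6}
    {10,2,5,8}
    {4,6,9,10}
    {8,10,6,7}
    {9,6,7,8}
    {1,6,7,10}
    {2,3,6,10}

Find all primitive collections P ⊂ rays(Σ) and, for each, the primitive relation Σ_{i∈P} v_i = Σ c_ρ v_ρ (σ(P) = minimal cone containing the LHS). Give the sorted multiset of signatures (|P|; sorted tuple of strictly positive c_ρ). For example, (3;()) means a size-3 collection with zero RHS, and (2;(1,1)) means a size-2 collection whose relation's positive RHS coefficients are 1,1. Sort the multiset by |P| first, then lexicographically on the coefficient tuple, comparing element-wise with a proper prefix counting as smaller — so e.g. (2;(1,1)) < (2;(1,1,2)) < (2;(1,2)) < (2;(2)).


20 minimal non-faces of Δ(Σ) (on 10 rays):

  P = {3,7}:  v_{3} + v_{7} = 0 ; sig = (2;())
  P = {1,3}:  v_{1} + v_{3} = v_{4} ; sig = (2;(1))
  P = {3,8}:  v_{3} + v_{8} = v_{5} ; sig = (2;(1))
  P = {4,5}:  v_{4} + v_{5} = v_{7} ; sig = (2;(1))
  P = {4,7}:  v_{4} + v_{7} = v_{1} ; sig = (2;(1))
  P = {5,7}:  v_{5} + v_{7} = v_{8} ; sig = (2;(1))
  P = {3,4}:  v_{3} + v_{4} = v_{9} + v_{10} ; sig = (2;(1,1))
  P = {3,5}:  v_{3} + v_{5} = v_{2} + v_{6} ; sig = (2;(1,1))
  P = {1,5}:  v_{1} + v_{5} = 2·v_{7} ; sig = (2;(2))
  P = {4,8}:  v_{4} + v_{8} = 2·v_{7} ; sig = (2;(2))
  P = {1,8}:  v_{1} + v_{8} = 3·v_{7} ; sig = (2;(3))
  P = {2,4,6}:  v_{2} + v_{4} + v_{6} = 0 ; sig = (3;())
  P = {5,9,10}:  v_{5} + v_{9} + v_{10} = 0 ; sig = (3;())
  P = {1,2,6}:  v_{1} + v_{2} + v_{6} = v_{7} ; sig = (3;(1))
  P = {2,6,7}:  v_{2} + v_{6} + v_{7} = v_{5} ; sig = (3;(1))
  P = {7,9,10}:  v_{7} + v_{9} + v_{10} = v_{4} ; sig = (3;(1))
  P = {8,9,10}:  v_{8} + v_{9} + v_{10} = v_{7} ; sig = (3;(1))
  P = {1,9,10}:  v_{1} + v_{9} + v_{10} = 2·v_{4} ; sig = (3;(2))
  P = {2,6,8}:  v_{2} + v_{6} + v_{8} = 2·v_{5} ; sig = (3;(2))
  P = {2,6,9,10}:  v_{2} + v_{6} + v_{9} + v_{10} = v_{3} ; sig = (4;(1))

Hence PRS(X_Σ) =
[(2;()), (2;(1)), (2;(1)), (2;(1)), (2;(1)), (2;(1)), (2;(1,1)), (2;(1,1)), (2;(2)), (2;(2)), (2;(3)), (3;()), (3;()), (3;(1)), (3;(1)), (3;(1)), (3;(1)), (3;(2)), (3;(2)), (4;(1))]


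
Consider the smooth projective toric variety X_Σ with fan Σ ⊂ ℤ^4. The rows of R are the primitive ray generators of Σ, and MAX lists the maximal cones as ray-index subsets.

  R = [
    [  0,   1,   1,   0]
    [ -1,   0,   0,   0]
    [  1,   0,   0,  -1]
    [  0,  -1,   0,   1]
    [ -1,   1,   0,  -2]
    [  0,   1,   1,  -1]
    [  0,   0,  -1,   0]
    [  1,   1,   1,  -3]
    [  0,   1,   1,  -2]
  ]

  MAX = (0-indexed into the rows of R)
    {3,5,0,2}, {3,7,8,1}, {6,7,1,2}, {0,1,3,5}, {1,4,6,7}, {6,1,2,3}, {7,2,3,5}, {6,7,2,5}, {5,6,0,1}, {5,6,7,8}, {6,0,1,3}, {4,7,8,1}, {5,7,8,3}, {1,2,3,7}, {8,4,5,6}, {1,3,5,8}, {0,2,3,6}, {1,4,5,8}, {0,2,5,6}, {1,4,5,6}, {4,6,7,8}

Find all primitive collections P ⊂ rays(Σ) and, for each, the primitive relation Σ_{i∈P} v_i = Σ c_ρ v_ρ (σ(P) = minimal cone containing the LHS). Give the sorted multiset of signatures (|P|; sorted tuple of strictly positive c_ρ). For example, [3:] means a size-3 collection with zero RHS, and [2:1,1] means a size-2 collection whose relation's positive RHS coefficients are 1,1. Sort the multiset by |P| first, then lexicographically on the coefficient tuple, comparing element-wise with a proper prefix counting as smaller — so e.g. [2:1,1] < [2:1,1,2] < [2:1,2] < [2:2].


Σ has 14 primitive collections:

  • {2,8}:  v_{2} + v_{8} = v_{7} ; sig = [2:1]
  • {2,4}:  v_{2} + v_{4} = v_{1} + v_{6} + v_{7} ; sig = [2:1,1,1]
  • {0,4}:  v_{0} + v_{4} = v_{1} + 2·v_{5} + v_{6} ; sig = [2:1,1,2]
  • {0,7}:  v_{0} + v_{7} = v_{2} + 2·v_{5} ; sig = [2:1,2]
  • {3,4}:  v_{3} + v_{4} = 2·v_{1} + v_{2} ; sig = [2:1,2]
  • {0,8}:  v_{0} + v_{8} = 2·v_{5} ; sig = [2:2]
  • {3,5,6}:  v_{3} + v_{5} + v_{6} = 0 ; sig = [3:]
  • {0,1,2}:  v_{0} + v_{1} + v_{2} = v_{5} ; sig = [3:1]
  • {1,2,5}:  v_{1} + v_{2} + v_{5} = v_{8} ; sig = [3:1]
  • {1,6,8}:  v_{1} + v_{6} + v_{8} = v_{4} ; sig = [3:1]
  • {3,6,8}:  v_{3} + v_{6} + v_{8} = v_{1} + v_{2} ; sig = [3:1,1]
  • {3,6,7}:  v_{3} + v_{6} + v_{7} = v_{1} + 2·v_{2} ; sig = [3:1,2]
  • {4,5,7}:  v_{4} + v_{5} + v_{7} = v_{6} + 3·v_{8} ; sig = [3:1,3]
  • {1,5,7}:  v_{1} + v_{5} + v_{7} = 2·v_{8} ; sig = [3:2]

Sorted signature multiset PRS(X):
    [2:1]
    [2:1,1,1]
    [2:1,1,2]
    [2:1,2]
    [2:1,2]
    [2:2]
    [3:]
    [3:1]
    [3:1]
    [3:1]
    [3:1,1]
    [3:1,2]
    [3:1,3]
    [3:2]


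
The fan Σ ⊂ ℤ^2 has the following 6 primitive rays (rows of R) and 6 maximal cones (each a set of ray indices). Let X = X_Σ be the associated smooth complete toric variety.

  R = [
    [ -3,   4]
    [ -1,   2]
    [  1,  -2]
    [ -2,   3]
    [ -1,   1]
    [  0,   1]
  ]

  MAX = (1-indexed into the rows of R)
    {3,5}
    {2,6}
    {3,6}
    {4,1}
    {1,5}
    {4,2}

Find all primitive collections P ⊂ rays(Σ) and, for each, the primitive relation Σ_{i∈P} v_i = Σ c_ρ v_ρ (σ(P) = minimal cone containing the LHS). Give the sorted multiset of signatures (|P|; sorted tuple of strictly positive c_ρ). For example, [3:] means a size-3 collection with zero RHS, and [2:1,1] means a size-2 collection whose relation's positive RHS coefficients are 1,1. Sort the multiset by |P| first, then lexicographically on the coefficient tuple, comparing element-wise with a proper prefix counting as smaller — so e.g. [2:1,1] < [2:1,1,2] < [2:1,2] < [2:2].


Δ(Σ) — 6 vertices, 9 min non-faces:

  • {2,3}:  v_{2} + v_{3} = 0  so sig = [2:]
  • {2,5}:  v_{2} + v_{5} = v_{4}  so sig = [2:1]
  • {3,4}:  v_{3} + v_{4} = v_{5}  so sig = [2:1]
  • {4,5}:  v_{4} + v_{5} = v_{1}  so sig = [2:1]
  • {5,6}:  v_{5} + v_{6} = v_{2}  so sig = [2:1]
  • {1,6}:  v_{1} + v_{6} = v_{2} + v_{4}  so sig = [2:1,1]
  • {1,2}:  v_{1} + v_{2} = 2·v_{4}  so sig = [2:2]
  • {1,3}:  v_{1} + v_{3} = 2·v_{5}  so sig = [2:2]
  • {4,6}:  v_{4} + v_{6} = 2·v_{2}  so sig = [2:2]

Sorted signature multiset PRS(X):
[[2:], [2:1], [2:1], [2:1], [2:1], [2:1,1], [2:2], [2:2], [2:2]]


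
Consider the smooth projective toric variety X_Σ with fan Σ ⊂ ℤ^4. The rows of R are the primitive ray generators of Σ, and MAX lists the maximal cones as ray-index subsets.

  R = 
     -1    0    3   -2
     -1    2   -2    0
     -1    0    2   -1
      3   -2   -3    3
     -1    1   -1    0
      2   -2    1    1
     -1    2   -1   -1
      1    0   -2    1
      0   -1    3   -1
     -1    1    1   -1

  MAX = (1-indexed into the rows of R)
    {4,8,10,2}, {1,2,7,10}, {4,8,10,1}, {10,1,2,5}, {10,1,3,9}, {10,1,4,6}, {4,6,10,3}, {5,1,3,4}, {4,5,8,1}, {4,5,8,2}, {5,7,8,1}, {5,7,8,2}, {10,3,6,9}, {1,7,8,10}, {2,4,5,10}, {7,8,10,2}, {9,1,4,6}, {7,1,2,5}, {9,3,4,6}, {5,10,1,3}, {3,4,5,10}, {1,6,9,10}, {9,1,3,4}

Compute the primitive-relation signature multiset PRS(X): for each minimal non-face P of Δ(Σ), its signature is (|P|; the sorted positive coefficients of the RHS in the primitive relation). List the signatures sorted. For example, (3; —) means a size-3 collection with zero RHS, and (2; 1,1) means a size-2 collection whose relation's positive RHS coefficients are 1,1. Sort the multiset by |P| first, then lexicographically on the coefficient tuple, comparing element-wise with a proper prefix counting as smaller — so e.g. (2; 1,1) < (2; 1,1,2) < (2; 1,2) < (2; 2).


Σ has 20 primitive collections:

  P = {3,8}:  v_{3} + v_{8} = 0  so sig = (2; —)
  P = {2,9}:  v_{2} + v_{9} = v_{10}  so sig = (2; 1)
  P = {5,9}:  v_{5} + v_{9} = v_{3}  so sig = (2; 1)
  P = {2,3}:  v_{2} + v_{3} = v_{5} + v_{10}  so sig = (2; 1,1)
  P = {3,7}:  v_{3} + v_{7} = v_{1} + v_{2}  so sig = (2; 1,1)
  P = {5,6}:  v_{5} + v_{6} = v_{3} + v_{4} + v_{10}  so sig = (2; 1,1,1)
  P = {7,9}:  v_{7} + v_{9} = v_{1} + v_{8} + v_{10}  so sig = (2; 1,1,1)
  P = {8,9}:  v_{8} + v_{9} = v_{1} + v_{4} + v_{10}  so sig = (2; 1,1,1)
  P = {6,7}:  v_{6} + v_{7} = v_{1} + v_{4} + v_{8} + 2·v_{10}  so sig = (2; 1,1,1,2)
  P = {2,6}:  v_{2} + v_{6} = v_{4} + 2·v_{10}  so sig = (2; 1,2)
  P = {6,8}:  v_{6} + v_{8} = v_{1} + 2·v_{4} + 2·v_{10}  so sig = (2; 1,2,2)
  P = {4,7}:  v_{4} + v_{7} = 2·v_{8}  so sig = (2; 2)
  P = {1,2,4}:  v_{1} + v_{2} + v_{4} = v_{8}  so sig = (3; 1)
  P = {1,2,8}:  v_{1} + v_{2} + v_{8} = v_{7}  so sig = (3; 1)
  P = {4,9,10}:  v_{4} + v_{9} + v_{10} = v_{6}  so sig = (3; 1)
  P = {5,8,10}:  v_{5} + v_{8} + v_{10} = v_{2}  so sig = (3; 1)
  P = {5,7,10}:  v_{5} + v_{7} + v_{10} = v_{1} + 2·v_{2}  so sig = (3; 1,2)
  P = {1,3,6}:  v_{1} + v_{3} + v_{6} = 2·v_{9}  so sig = (3; 2)
  P = {1,4,5,10}:  v_{1} + v_{4} + v_{5} + v_{10} = 0  so sig = (4; —)
  P = {1,3,4,10}:  v_{1} + v_{3} + v_{4} + v_{10} = v_{9}  so sig = (4; 1)

Hence PRS(X_Σ) =
{ (2; —),  (2; 1) ×2,  (2; 1,1) ×2,  (2; 1,1,1) ×3,  (2; 1,1,1,2),  (2; 1,2),  (2; 1,2,2),  (2; 2),  (3; 1) ×4,  (3; 1,2),  (3; 2),  (4; —),  (4; 1) }


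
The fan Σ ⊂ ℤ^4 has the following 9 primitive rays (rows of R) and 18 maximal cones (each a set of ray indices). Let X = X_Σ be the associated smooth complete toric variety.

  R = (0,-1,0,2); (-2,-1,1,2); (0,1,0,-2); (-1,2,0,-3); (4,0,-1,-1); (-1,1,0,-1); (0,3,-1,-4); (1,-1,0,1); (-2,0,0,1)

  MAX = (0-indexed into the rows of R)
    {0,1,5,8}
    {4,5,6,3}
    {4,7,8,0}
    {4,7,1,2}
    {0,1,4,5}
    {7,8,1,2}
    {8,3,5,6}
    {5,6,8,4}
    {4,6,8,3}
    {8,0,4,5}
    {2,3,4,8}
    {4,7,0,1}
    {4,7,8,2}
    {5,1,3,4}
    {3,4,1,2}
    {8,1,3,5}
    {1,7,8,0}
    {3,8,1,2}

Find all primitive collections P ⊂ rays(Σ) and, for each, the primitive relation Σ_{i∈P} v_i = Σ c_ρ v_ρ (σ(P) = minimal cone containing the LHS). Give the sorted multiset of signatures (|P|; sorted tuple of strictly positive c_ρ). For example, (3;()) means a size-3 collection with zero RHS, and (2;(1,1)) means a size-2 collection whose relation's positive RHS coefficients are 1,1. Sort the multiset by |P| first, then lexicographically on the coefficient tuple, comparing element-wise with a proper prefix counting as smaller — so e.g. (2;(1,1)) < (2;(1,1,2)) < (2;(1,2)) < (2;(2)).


|primitive collections| = 11. Relations:

  • {0,2}:  v_{0} + v_{2} = 0  →  sig = (2;())
  • {5,7}:  v_{5} + v_{7} = 0  →  sig = (2;())
  • {0,3}:  v_{0} + v_{3} = v_{5}  →  sig = (2;(1))
  • {2,5}:  v_{2} + v_{5} = v_{3}  →  sig = (2;(1))
  • {3,7}:  v_{3} + v_{7} = v_{2}  →  sig = (2;(1))
  • {6,7}:  v_{6} + v_{7} = v_{3} + v_{4} + v_{8}  →  sig = (2;(1,1,1))
  • {0,6}:  v_{0} + v_{6} = v_{4} + 2·v_{5} + v_{8}  →  sig = (2;(1,1,2))
  • {2,6}:  v_{2} + v_{6} = 2·v_{3} + v_{4} + v_{8}  →  sig = (2;(1,1,2))
  • {1,6}:  v_{1} + v_{6} = 2·v_{5}  →  sig = (2;(2))
  • {1,4,8}:  v_{1} + v_{4} + v_{8} = v_{0}  →  sig = (3;(1))
  • {3,4,5,8}:  v_{3} + v_{4} + v_{5} + v_{8} = v_{6}  →  sig = (4;(1))

Signatures (|P|; sorted positive RHS coefficients), sorted:
    |P|=2: 9 collections, coeffs (), (), (1), (1), (1), (1,1,1), (1,1,2), (1,1,2), (2)
    |P|=3: 1 collection, coeffs (1)
    |P|=4: 1 collection, coeffs (1)


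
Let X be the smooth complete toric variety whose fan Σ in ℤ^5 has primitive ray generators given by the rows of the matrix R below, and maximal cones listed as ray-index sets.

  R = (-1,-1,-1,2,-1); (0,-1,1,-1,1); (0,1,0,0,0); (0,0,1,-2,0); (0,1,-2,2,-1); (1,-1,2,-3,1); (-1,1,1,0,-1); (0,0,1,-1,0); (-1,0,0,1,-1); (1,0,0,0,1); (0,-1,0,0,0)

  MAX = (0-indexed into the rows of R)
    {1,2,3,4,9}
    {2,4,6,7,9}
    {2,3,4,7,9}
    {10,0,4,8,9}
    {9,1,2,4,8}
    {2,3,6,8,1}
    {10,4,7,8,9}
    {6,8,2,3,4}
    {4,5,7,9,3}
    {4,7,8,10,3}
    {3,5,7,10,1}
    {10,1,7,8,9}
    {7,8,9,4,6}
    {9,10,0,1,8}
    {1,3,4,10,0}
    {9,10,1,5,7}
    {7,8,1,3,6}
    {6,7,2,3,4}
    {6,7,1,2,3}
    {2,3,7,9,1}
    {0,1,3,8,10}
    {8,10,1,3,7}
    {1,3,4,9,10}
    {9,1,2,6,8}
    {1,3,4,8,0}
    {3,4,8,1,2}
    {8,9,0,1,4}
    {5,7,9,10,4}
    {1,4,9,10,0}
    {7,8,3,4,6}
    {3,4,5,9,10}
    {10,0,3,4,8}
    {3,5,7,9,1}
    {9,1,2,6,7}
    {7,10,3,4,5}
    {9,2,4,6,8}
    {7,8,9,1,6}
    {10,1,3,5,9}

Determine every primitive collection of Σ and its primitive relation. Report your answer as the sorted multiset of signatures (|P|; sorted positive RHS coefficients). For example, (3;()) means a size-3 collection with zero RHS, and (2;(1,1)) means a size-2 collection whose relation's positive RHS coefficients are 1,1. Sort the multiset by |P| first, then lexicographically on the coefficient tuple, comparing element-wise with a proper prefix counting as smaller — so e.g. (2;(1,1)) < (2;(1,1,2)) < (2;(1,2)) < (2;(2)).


Σ has 18 primitive collections:

  P = {2,10}:  v_{2} + v_{10} = 0  so sig = (2;())
  P = {0,7}:  v_{0} + v_{7} = v_{8} + v_{10}  so sig = (2;(1,1))
  P = {6,10}:  v_{6} + v_{10} = v_{7} + v_{8}  so sig = (2;(1,1))
  P = {0,2}:  v_{0} + v_{2} = v_{1} + v_{4} + v_{8}  so sig = (2;(1,1,1))
  P = {2,5}:  v_{2} + v_{5} = v_{3} + v_{7} + v_{9}  so sig = (2;(1,1,1))
  P = {0,5}:  v_{0} + v_{5} = v_{7} + 2·v_{10}  so sig = (2;(1,2))
  P = {5,8}:  v_{5} + v_{8} = 2·v_{7} + v_{10}  so sig = (2;(1,2))
  P = {0,6}:  v_{0} + v_{6} = 2·v_{8}  so sig = (2;(2))
  P = {5,6}:  v_{5} + v_{6} = 3·v_{7}  so sig = (2;(3))
  P = {1,4,7}:  v_{1} + v_{4} + v_{7} = 0  so sig = (3;())
  P = {0,3,9}:  v_{0} + v_{3} + v_{9} = v_{10}  so sig = (3;(1))
  P = {2,7,8}:  v_{2} + v_{7} + v_{8} = v_{6}  so sig = (3;(1))
  P = {3,8,9}:  v_{3} + v_{8} + v_{9} = v_{7}  so sig = (3;(1))
  P = {1,4,6}:  v_{1} + v_{4} + v_{6} = v_{2} + v_{8}  so sig = (3;(1,1))
  P = {1,4,5}:  v_{1} + v_{4} + v_{5} = v_{3} + v_{9} + v_{10}  so sig = (3;(1,1,1))
  P = {3,6,9}:  v_{3} + v_{6} + v_{9} = v_{2} + 2·v_{7}  so sig = (3;(1,2))
  P = {1,4,8,10}:  v_{1} + v_{4} + v_{8} + v_{10} = v_{0}  so sig = (4;(1))
  P = {3,7,9,10}:  v_{3} + v_{7} + v_{9} + v_{10} = v_{5}  so sig = (4;(1))

Sorted signature multiset PRS(X):
    |P|=2: 9 collections, coeffs (), (1,1), (1,1), (1,1,1), (1,1,1), (1,2), (1,2), (2), (3)
    |P|=3: 7 collections, coeffs (), (1), (1), (1), (1,1), (1,1,1), (1,2)
    |P|=4: 2 collections, coeffs (1), (1)


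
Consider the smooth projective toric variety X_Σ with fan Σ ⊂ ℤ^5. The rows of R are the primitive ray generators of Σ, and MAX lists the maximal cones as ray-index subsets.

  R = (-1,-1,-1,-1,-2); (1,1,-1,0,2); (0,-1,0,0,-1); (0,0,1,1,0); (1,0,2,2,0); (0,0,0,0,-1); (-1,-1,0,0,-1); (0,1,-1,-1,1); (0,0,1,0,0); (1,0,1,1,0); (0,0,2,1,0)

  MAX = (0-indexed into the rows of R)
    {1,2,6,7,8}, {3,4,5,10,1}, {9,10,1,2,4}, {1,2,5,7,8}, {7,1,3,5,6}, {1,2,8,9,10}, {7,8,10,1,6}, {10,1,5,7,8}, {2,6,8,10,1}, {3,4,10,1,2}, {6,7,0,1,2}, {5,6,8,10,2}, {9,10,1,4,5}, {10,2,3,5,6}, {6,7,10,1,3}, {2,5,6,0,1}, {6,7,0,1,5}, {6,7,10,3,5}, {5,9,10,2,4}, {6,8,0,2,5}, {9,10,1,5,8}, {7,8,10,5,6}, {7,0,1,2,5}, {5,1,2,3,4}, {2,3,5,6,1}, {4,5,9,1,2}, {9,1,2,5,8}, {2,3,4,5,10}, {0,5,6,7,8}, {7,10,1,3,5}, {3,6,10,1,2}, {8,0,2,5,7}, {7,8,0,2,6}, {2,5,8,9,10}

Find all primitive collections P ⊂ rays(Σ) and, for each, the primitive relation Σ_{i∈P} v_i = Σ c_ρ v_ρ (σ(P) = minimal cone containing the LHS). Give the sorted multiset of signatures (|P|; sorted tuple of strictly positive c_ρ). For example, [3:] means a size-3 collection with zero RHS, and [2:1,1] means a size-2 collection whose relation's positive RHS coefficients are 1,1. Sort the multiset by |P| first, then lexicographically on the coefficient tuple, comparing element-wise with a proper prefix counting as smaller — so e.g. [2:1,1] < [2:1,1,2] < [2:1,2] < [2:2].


18 minimal non-faces of Δ(Σ) (on 11 rays):

  {3,8}:  v_{3} + v_{8} = v_{10}  ⟹  sig = [2:1]
  {3,9}:  v_{3} + v_{9} = v_{4}  ⟹  sig = [2:1]
  {0,3}:  v_{0} + v_{3} = v_{5} + v_{6}  ⟹  sig = [2:1,1]
  {0,9}:  v_{0} + v_{9} = v_{2} + v_{5}  ⟹  sig = [2:1,1]
  {4,8}:  v_{4} + v_{8} = v_{9} + v_{10}  ⟹  sig = [2:1,1]
  {6,9}:  v_{6} + v_{9} = v_{2} + v_{3}  ⟹  sig = [2:1,1]
  {0,4}:  v_{0} + v_{4} = v_{2} + v_{3} + v_{5}  ⟹  sig = [2:1,1,1]
  {0,10}:  v_{0} + v_{10} = v_{5} + v_{6} + v_{8}  ⟹  sig = [2:1,1,1]
  {4,7}:  v_{4} + v_{7} = v_{1} + v_{5} + v_{10}  ⟹  sig = [2:1,1,1]
  {7,9}:  v_{7} + v_{9} = v_{1} + v_{5} + v_{8}  ⟹  sig = [2:1,1,1]
  {4,6}:  v_{4} + v_{6} = v_{2} + 2·v_{3}  ⟹  sig = [2:1,2]
  {2,3,7}:  v_{2} + v_{3} + v_{7} = 0  ⟹  sig = [3:]
  {2,7,10}:  v_{2} + v_{7} + v_{10} = v_{8}  ⟹  sig = [3:1]
  {0,1,8}:  v_{0} + v_{1} + v_{8} = v_{2} + v_{7}  ⟹  sig = [3:1,1]
  {1,5,6,8}:  v_{1} + v_{5} + v_{6} + v_{8} = 0  ⟹  sig = [4:]
  {1,2,5,10}:  v_{1} + v_{2} + v_{5} + v_{10} = v_{9}  ⟹  sig = [4:1]
  {1,5,6,10}:  v_{1} + v_{5} + v_{6} + v_{10} = v_{3}  ⟹  sig = [4:1]
  {2,5,6,7}:  v_{2} + v_{5} + v_{6} + v_{7} = v_{0}  ⟹  sig = [4:1]

Hence PRS(X_Σ) =
    |P|=2: 11 collections, coeffs (1), (1), (1,1), (1,1), (1,1), (1,1), (1,1,1), (1,1,1), (1,1,1), (1,1,1), (1,2)
    |P|=3: 3 collections, coeffs (), (1), (1,1)
    |P|=4: 4 collections, coeffs (), (1), (1), (1)


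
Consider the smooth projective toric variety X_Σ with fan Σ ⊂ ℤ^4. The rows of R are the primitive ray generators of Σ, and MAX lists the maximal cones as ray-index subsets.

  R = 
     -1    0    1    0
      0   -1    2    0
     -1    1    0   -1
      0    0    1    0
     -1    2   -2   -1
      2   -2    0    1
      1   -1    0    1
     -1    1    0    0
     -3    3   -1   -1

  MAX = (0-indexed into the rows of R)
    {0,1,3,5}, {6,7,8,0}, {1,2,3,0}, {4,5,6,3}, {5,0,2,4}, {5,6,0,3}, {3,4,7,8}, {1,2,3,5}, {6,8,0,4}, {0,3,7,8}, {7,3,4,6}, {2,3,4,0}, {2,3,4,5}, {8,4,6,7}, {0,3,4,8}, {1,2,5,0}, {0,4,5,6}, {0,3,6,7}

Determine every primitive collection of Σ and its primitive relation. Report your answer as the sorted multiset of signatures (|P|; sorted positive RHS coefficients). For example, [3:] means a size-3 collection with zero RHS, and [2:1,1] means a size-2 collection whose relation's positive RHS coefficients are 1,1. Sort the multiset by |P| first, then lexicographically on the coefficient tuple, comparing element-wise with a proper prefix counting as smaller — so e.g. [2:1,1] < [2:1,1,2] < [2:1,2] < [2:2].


Δ(Σ) — 9 vertices, 14 min non-faces:

  P={2,6}:  v_{2} + v_{6} = 0 — sig = [2:]
  P={1,4}:  v_{1} + v_{4} = v_{2} — sig = [2:1]
  P={5,7}:  v_{5} + v_{7} = v_{6} — sig = [2:1]
  P={1,7}:  v_{1} + v_{7} = v_{0} + v_{3} — sig = [2:1,1]
  P={1,6}:  v_{1} + v_{6} = v_{0} + v_{3} + v_{5} — sig = [2:1,1,1]
  P={2,7}:  v_{2} + v_{7} = v_{0} + v_{3} + v_{4} — sig = [2:1,1,1]
  P={5,8}:  v_{5} + v_{8} = v_{0} + v_{4} + v_{6} — sig = [2:1,1,1]
  P={1,8}:  v_{1} + v_{8} = 2·v_{0} + v_{3} + v_{4} — sig = [2:1,1,2]
  P={2,8}:  v_{2} + v_{8} = 2·v_{0} + v_{3} + 2·v_{4} — sig = [2:1,2,2]
  P={0,4,7}:  v_{0} + v_{4} + v_{7} = v_{8} — sig = [3:1]
  P={3,6,8}:  v_{3} + v_{6} + v_{8} = 2·v_{7} — sig = [3:2]
  P={0,3,4,5}:  v_{0} + v_{3} + v_{4} + v_{5} = 0 — sig = [4:]
  P={0,2,3,5}:  v_{0} + v_{2} + v_{3} + v_{5} = v_{1} — sig = [4:1]
  P={0,3,4,6}:  v_{0} + v_{3} + v_{4} + v_{6} = v_{7} — sig = [4:1]

Signatures (|P|; sorted positive RHS coefficients), sorted:
    [2:]
    [2:1]
    [2:1]
    [2:1,1]
    [2:1,1,1]
    [2:1,1,1]
    [2:1,1,1]
    [2:1,1,2]
    [2:1,2,2]
    [3:1]
    [3:2]
    [4:]
    [4:1]
    [4:1]


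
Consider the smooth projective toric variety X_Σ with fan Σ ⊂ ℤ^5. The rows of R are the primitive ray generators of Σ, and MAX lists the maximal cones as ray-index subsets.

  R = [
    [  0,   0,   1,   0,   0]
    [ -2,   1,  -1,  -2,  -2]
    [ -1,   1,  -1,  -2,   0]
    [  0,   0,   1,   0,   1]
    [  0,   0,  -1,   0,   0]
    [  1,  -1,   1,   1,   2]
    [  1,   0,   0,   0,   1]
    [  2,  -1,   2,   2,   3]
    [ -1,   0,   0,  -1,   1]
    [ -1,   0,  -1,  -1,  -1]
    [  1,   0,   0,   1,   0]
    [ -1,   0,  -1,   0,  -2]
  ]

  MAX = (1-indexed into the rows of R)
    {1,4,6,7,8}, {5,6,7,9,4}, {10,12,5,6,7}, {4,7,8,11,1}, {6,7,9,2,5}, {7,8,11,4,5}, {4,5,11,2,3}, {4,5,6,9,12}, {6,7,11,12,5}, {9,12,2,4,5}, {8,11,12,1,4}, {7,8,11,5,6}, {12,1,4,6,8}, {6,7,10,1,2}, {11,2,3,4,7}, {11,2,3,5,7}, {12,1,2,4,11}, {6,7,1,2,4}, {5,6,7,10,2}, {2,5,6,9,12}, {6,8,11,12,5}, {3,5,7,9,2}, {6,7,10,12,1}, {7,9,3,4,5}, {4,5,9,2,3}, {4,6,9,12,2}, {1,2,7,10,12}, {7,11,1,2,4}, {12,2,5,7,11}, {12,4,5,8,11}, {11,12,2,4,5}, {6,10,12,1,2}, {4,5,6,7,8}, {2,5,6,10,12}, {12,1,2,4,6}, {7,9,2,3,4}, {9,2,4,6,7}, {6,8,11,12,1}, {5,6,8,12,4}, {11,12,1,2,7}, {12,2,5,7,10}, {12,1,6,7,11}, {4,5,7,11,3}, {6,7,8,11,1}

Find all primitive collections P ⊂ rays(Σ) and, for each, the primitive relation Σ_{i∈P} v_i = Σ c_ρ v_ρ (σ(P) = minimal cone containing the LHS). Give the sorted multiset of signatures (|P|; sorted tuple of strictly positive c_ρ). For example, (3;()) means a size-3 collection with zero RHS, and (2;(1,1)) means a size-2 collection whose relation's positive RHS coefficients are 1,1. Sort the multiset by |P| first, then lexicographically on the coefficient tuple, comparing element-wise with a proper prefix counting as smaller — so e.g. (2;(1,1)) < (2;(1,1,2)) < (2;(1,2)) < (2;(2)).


|primitive collections| = 22. Relations:

  P={1,5}:  v_{1} + v_{5} = 0  ⇒ sig = (2;())
  P={2,8}:  v_{2} + v_{8} = v_{4}  ⇒ sig = (2;(1))
  P={8,10}:  v_{8} + v_{10} = v_{6}  ⇒ sig = (2;(1))
  P={3,6}:  v_{3} + v_{6} = v_{7} + v_{9}  ⇒ sig = (2;(1,1))
  P={3,12}:  v_{3} + v_{12} = v_{2} + v_{5}  ⇒ sig = (2;(1,1))
  P={4,10}:  v_{4} + v_{10} = v_{2} + v_{6}  ⇒ sig = (2;(1,1))
  P={9,11}:  v_{9} + v_{11} = v_{4} + v_{5}  ⇒ sig = (2;(1,1))
  P={10,11}:  v_{10} + v_{11} = v_{7} + v_{12}  ⇒ sig = (2;(1,1))
  P={1,3}:  v_{1} + v_{3} = v_{2} + v_{4} + v_{7}  ⇒ sig = (2;(1,1,1))
  P={1,9}:  v_{1} + v_{9} = v_{2} + v_{4} + v_{6}  ⇒ sig = (2;(1,1,1))
  P={3,10}:  v_{3} + v_{10} = 2·v_{2} + v_{5} + v_{6} + v_{7}  ⇒ sig = (2;(1,1,1,2))
  P={3,8}:  v_{3} + v_{8} = 2·v_{4} + v_{5} + v_{7}  ⇒ sig = (2;(1,1,2))
  P={8,9}:  v_{8} + v_{9} = 2·v_{4} + v_{5} + v_{6}  ⇒ sig = (2;(1,1,2))
  P={9,10}:  v_{9} + v_{10} = 2·v_{2} + v_{5} + 2·v_{6}  ⇒ sig = (2;(1,2,2))
  P={2,6,11}:  v_{2} + v_{6} + v_{11} = 0  ⇒ sig = (3;())
  P={4,7,12}:  v_{4} + v_{7} + v_{12} = 0  ⇒ sig = (3;())
  P={4,6,11}:  v_{4} + v_{6} + v_{11} = v_{8}  ⇒ sig = (3;(1))
  P={7,8,12}:  v_{7} + v_{8} + v_{12} = v_{6} + v_{11}  ⇒ sig = (3;(1,1))
  P={7,9,12}:  v_{7} + v_{9} + v_{12} = v_{2} + v_{5} + v_{6}  ⇒ sig = (3;(1,1,1))
  P={2,4,5,6}:  v_{2} + v_{4} + v_{5} + v_{6} = v_{9}  ⇒ sig = (4;(1))
  P={2,4,5,7}:  v_{2} + v_{4} + v_{5} + v_{7} = v_{3}  ⇒ sig = (4;(1))
  P={2,6,7,12}:  v_{2} + v_{6} + v_{7} + v_{12} = v_{10}  ⇒ sig = (4;(1))

Hence PRS(X_Σ) =
[(2;()), (2;(1)), (2;(1)), (2;(1,1)), (2;(1,1)), (2;(1,1)), (2;(1,1)), (2;(1,1)), (2;(1,1,1)), (2;(1,1,1)), (2;(1,1,1,2)), (2;(1,1,2)), (2;(1,1,2)), (2;(1,2,2)), (3;()), (3;()), (3;(1)), (3;(1,1)), (3;(1,1,1)), (4;(1)), (4;(1)), (4;(1))]


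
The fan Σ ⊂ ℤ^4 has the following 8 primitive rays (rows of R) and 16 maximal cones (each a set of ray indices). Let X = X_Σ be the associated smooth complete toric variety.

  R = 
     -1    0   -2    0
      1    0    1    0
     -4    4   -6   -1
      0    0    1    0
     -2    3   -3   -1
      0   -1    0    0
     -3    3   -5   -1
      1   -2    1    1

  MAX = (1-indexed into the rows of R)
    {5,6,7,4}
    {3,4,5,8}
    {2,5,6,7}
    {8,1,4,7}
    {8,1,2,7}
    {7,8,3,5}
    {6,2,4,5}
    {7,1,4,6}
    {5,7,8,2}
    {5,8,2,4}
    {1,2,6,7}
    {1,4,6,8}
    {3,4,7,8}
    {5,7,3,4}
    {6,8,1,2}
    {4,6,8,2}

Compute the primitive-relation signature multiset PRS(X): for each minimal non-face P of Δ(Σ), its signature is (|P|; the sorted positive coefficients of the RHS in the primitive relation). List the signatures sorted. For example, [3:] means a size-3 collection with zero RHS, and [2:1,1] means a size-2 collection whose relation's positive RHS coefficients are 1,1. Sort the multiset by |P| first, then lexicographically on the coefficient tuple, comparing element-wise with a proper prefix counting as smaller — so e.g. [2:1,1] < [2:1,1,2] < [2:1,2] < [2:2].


Minimal non-faces — 9 found among 8 rays, 16 max cones:

  {1,5}:  v_{1} + v_{5} = v_{7} ; sig = [2:1]
  {3,6}:  v_{3} + v_{6} = v_{1} + v_{4} + v_{7} ; sig = [2:1,1,1]
  {1,3}:  v_{1} + v_{3} = v_{4} + 2·v_{7} + v_{8} ; sig = [2:1,1,2]
  {2,3}:  v_{2} + v_{3} = 2·v_{5} + v_{8} ; sig = [2:1,2]
  {1,2,4}:  v_{1} + v_{2} + v_{4} = 0 ; sig = [3:]
  {2,4,7}:  v_{2} + v_{4} + v_{7} = v_{5} ; sig = [3:1]
  {5,6,8}:  v_{5} + v_{6} + v_{8} = v_{1} ; sig = [3:1]
  {6,7,8}:  v_{6} + v_{7} + v_{8} = 2·v_{1} ; sig = [3:2]
  {4,5,7,8}:  v_{4} + v_{5} + v_{7} + v_{8} = v_{3} ; sig = [4:1]

Signatures (|P|; sorted positive RHS coefficients), sorted:
[[2:1], [2:1,1,1], [2:1,1,2], [2:1,2], [3:], [3:1], [3:1], [3:2], [4:1]]


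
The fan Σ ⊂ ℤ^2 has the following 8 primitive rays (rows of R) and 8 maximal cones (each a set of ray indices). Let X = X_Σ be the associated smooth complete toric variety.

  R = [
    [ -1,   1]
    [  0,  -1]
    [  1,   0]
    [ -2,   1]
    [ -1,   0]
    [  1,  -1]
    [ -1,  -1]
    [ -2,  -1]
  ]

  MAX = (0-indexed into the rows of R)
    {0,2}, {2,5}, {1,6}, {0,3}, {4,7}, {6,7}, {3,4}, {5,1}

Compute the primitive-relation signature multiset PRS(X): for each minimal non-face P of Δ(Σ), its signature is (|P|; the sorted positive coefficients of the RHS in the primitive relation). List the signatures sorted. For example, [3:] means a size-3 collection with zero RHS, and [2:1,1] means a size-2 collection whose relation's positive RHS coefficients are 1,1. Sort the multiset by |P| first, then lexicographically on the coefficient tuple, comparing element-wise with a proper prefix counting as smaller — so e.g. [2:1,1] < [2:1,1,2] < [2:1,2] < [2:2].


20 minimal non-faces of Δ(Σ) (on 8 rays):

  {0,5}:  v_{0} + v_{5} = 0  so sig = [2:]
  {2,4}:  v_{2} + v_{4} = 0  so sig = [2:]
  {0,1}:  v_{0} + v_{1} = v_{4}  so sig = [2:1]
  {0,4}:  v_{0} + v_{4} = v_{3}  so sig = [2:1]
  {1,2}:  v_{1} + v_{2} = v_{5}  so sig = [2:1]
  {1,4}:  v_{1} + v_{4} = v_{6}  so sig = [2:1]
  {2,3}:  v_{2} + v_{3} = v_{0}  so sig = [2:1]
  {2,6}:  v_{2} + v_{6} = v_{1}  so sig = [2:1]
  {2,7}:  v_{2} + v_{7} = v_{6}  so sig = [2:1]
  {3,5}:  v_{3} + v_{5} = v_{4}  so sig = [2:1]
  {4,5}:  v_{4} + v_{5} = v_{1}  so sig = [2:1]
  {4,6}:  v_{4} + v_{6} = v_{7}  so sig = [2:1]
  {5,7}:  v_{5} + v_{7} = v_{1} + v_{6}  so sig = [2:1,1]
  {0,6}:  v_{0} + v_{6} = 2·v_{4}  so sig = [2:2]
  {1,3}:  v_{1} + v_{3} = 2·v_{4}  so sig = [2:2]
  {1,7}:  v_{1} + v_{7} = 2·v_{6}  so sig = [2:2]
  {5,6}:  v_{5} + v_{6} = 2·v_{1}  so sig = [2:2]
  {0,7}:  v_{0} + v_{7} = 3·v_{4}  so sig = [2:3]
  {3,6}:  v_{3} + v_{6} = 3·v_{4}  so sig = [2:3]
  {3,7}:  v_{3} + v_{7} = 4·v_{4}  so sig = [2:4]

Sorted signature multiset PRS(X):
    [2:]
    [2:]
    [2:1]
    [2:1]
    [2:1]
    [2:1]
    [2:1]
    [2:1]
    [2:1]
    [2:1]
    [2:1]
    [2:1]
    [2:1,1]
    [2:2]
    [2:2]
    [2:2]
    [2:2]
    [2:3]
    [2:3]
    [2:4]


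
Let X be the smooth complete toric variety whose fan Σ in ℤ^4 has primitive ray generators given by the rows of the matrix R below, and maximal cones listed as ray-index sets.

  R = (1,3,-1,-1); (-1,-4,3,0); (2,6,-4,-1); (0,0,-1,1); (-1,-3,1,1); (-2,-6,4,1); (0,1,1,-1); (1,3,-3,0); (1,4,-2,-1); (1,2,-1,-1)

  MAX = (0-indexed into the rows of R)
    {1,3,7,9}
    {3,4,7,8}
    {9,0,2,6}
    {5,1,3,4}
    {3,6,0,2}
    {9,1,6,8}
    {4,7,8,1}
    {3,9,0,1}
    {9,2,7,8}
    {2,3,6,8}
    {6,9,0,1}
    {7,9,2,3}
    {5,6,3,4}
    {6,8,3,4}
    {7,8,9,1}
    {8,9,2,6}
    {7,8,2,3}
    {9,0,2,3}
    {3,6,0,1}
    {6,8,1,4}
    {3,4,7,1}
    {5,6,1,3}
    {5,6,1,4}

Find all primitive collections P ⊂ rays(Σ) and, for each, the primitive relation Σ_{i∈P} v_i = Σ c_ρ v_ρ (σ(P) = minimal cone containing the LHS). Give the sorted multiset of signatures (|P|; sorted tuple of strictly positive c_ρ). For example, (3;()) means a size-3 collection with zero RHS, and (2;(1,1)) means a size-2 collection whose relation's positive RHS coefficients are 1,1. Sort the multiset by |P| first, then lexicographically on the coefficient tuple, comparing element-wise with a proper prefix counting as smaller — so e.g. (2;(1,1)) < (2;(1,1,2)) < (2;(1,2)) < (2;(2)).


16 minimal non-faces of Δ(Σ) (on 10 rays):

  {0,4}:  v_{0} + v_{4} = 0 ; sig = (2;())
  {2,5}:  v_{2} + v_{5} = 0 ; sig = (2;())
  {0,7}:  v_{0} + v_{7} = v_{2} ; sig = (2;(1))
  {1,2}:  v_{1} + v_{2} = v_{9} ; sig = (2;(1))
  {2,4}:  v_{2} + v_{4} = v_{7} ; sig = (2;(1))
  {5,7}:  v_{5} + v_{7} = v_{4} ; sig = (2;(1))
  {5,9}:  v_{5} + v_{9} = v_{1} ; sig = (2;(1))
  {6,7}:  v_{6} + v_{7} = v_{8} ; sig = (2;(1))
  {0,8}:  v_{0} + v_{8} = v_{2} + v_{6} ; sig = (2;(1,1))
  {4,9}:  v_{4} + v_{9} = v_{1} + v_{7} ; sig = (2;(1,1))
  {5,8}:  v_{5} + v_{8} = v_{4} + v_{6} ; sig = (2;(1,1))
  {0,5}:  v_{0} + v_{5} = v_{1} + v_{3} + v_{6} ; sig = (2;(1,1,1))
  {1,3,8}:  v_{1} + v_{3} + v_{8} = 0 ; sig = (3;())
  {3,6,9}:  v_{3} + v_{6} + v_{9} = v_{0} ; sig = (3;(1))
  {3,8,9}:  v_{3} + v_{8} + v_{9} = v_{2} ; sig = (3;(1))
  {1,3,4,6}:  v_{1} + v_{3} + v_{4} + v_{6} = v_{5} ; sig = (4;(1))

Hence PRS(X_Σ) =
    |P|=2: 12 collections, coeffs (), (), (1), (1), (1), (1), (1), (1), (1,1), (1,1), (1,1), (1,1,1)
    |P|=3: 3 collections, coeffs (), (1), (1)
    |P|=4: 1 collection, coeffs (1)
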